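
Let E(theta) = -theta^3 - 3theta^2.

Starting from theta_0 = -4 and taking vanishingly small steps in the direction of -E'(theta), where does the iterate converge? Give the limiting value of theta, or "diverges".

E'(theta) = -3theta(theta + 2), so E'(-4) = -24.
Gradient descent moves in the -E' direction, i.e. theta is increasing.
The nearest critical point in that direction is theta = -2, where E'' = 6 > 0 (a local minimum). The iterate converges there.

-2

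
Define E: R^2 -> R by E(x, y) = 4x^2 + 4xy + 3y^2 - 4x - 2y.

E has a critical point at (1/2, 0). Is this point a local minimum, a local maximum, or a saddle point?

local minimum

The Hessian of E is constant: H = [[8, 4], [4, 6]].
det(H) = 8·6 − 4² = 32.
det(H) > 0 and tr(H) = 14 > 0, so H is positive definite and the point is a local minimum.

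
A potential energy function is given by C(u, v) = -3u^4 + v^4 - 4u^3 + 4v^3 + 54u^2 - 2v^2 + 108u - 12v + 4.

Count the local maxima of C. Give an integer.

C separates as a function of u plus a function of v, so ∇C=0 decouples.
∂C/∂u = -12(u - 3)(u + 1)(u + 3) = 0 at u ∈ {-3, -1, 3}; ∂C/∂v = 4(v - 1)(v + 1)(v + 3) = 0 at v ∈ {-3, -1, 1}.
The Hessian is diagonal: diag(C_uu, C_vv). Second derivatives: C_uu(-3)=-144, C_uu(-1)=96, C_uu(3)=-288; C_vv(-3)=32, C_vv(-1)=-16, C_vv(1)=32.
Local maxima occur where both diagonal entries negative: (-3, -1), (3, -1). Count: 2.

2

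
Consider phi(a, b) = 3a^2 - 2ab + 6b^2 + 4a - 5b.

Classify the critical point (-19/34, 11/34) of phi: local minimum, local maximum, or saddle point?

local minimum

The Hessian of phi is constant: H = [[6, -2], [-2, 12]].
det(H) = 6·12 − (-2)² = 68.
det(H) > 0 and tr(H) = 18 > 0, so H is positive definite and the point is a local minimum.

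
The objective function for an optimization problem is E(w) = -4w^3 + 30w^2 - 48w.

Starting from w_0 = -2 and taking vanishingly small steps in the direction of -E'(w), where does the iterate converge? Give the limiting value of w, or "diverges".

1

E'(w) = -12(w - 4)(w - 1), so E'(-2) = -216.
Gradient descent moves in the -E' direction, i.e. w is increasing.
The nearest critical point in that direction is w = 1, where E'' = 36 > 0 (a local minimum). The iterate converges there.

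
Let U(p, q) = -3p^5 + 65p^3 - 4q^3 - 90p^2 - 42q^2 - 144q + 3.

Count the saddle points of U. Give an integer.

4

U separates as a function of p plus a function of q, so ∇U=0 decouples.
∂U/∂p = -15p(p - 3)(p - 1)(p + 4) = 0 at p ∈ {-4, 0, 1, 3}; ∂U/∂q = -12(q + 3)(q + 4) = 0 at q ∈ {-4, -3}.
The Hessian is diagonal: diag(U_pp, U_qq). Second derivatives: U_pp(-4)=2100, U_pp(0)=-180, U_pp(1)=150, U_pp(3)=-630; U_qq(-4)=12, U_qq(-3)=-12.
Saddle points occur where the two diagonal entries have opposite signs: (-4, -3), (0, -4), (1, -3), (3, -4). Count: 4.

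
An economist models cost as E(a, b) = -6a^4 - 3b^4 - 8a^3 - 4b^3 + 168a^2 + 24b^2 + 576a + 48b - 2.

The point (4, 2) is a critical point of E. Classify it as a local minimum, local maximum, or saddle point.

local maximum

The mixed partial ∂²E/∂a∂b is 0, so the Hessian at any point is diag(E_aa, E_bb) = diag(24(-3a^2 - 2a + 14), 12(-3b^2 - 2b + 4)).
At (4, 2): H = diag(-1008, -144).
Both eigenvalues are negative, so H is negative definite: a local maximum.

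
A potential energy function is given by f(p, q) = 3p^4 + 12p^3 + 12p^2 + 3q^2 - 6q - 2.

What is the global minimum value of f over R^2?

f(p,q) separates as A(p) + B(q) − 2, so its minimum is min A + min B − 2.
A'(p) = 12p(p + 1)(p + 2) vanishes at p ∈ {-2, -1, 0}; B'(q) = 6q - 6 vanishes at q ∈ {1}.
Local minima of A (where A''>0): A(-2)=0, A(0)=0. Local minima of B: B(1)=-3.
So the global minimum of f is A(-2) + B(1) − 2 = 0 − 3 − 2 = -5, attained at (-2, 1).

-5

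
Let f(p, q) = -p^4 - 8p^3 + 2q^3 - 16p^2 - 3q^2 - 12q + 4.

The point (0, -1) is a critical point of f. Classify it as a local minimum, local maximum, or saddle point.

local maximum

The mixed partial ∂²f/∂p∂q is 0, so the Hessian at any point is diag(f_pp, f_qq) = diag(-4(3p^2 + 12p + 8), 6(2q - 1)).
At (0, -1): H = diag(-32, -18).
Both eigenvalues are negative, so H is negative definite: a local maximum.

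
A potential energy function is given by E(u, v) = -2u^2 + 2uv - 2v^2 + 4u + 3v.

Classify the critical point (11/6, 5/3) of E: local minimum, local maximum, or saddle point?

local maximum

The Hessian of E is constant: H = [[-4, 2], [2, -4]].
det(H) = (-4)·(-4) − 2² = 12.
det(H) > 0 and tr(H) = -8 < 0, so H is negative definite and the point is a local maximum.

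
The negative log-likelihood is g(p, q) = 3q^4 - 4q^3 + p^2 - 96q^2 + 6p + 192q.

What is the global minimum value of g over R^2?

g(p,q) separates as A(p) + B(q), so its minimum is min A + min B.
A'(p) = 2p + 6 vanishes at p ∈ {-3}; B'(q) = 12(q - 4)(q - 1)(q + 4) vanishes at q ∈ {-4, 1, 4}.
Local minima of A (where A''>0): A(-3)=-9. Local minima of B: B(-4)=-1280, B(4)=-256.
So the global minimum of g is A(-3) + B(-4) = -9 − 1280 = -1289, attained at (-3, -4).

-1289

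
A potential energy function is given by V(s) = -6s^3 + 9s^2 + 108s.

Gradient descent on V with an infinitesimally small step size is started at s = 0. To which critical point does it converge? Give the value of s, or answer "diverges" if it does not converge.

-2

V'(s) = -18(s - 3)(s + 2), so V'(0) = 108.
Gradient descent moves in the -V' direction, i.e. s is decreasing.
The nearest critical point in that direction is s = -2, where V'' = 90 > 0 (a local minimum). The iterate converges there.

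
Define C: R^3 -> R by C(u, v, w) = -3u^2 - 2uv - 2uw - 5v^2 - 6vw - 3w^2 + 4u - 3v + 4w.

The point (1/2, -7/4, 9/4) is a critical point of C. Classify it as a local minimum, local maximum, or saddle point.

The Hessian is constant: H = [[-6, -2, -2], [-2, -10, -6], [-2, -6, -6]].
Leading principal minors: Δ₁ = -6, Δ₂ = 56, Δ₃ = -128.
The minors alternate sign starting negative (−, +, −), so H is negative definite: a local maximum.

local maximum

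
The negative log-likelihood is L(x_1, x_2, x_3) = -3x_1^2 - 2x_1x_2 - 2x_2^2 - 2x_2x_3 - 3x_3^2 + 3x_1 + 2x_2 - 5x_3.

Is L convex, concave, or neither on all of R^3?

concave

L is quadratic, so its Hessian is the constant matrix H = [[-6, -2, 0], [-2, -4, -2], [0, -2, -6]].
Leading principal minors: -6, 20, -96.
Signs alternate −, +, − ⇒ H ≺ 0 ⇒ concave.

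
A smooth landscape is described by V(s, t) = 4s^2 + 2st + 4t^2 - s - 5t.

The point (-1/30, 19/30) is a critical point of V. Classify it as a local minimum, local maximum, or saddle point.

local minimum

The Hessian of V is constant: H = [[8, 2], [2, 8]].
det(H) = 8·8 − 2² = 60.
det(H) > 0 and tr(H) = 16 > 0, so H is positive definite and the point is a local minimum.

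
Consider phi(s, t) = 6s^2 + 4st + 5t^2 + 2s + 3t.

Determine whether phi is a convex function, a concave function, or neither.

phi is quadratic, so its Hessian is the constant matrix H = [[12, 4], [4, 10]].
det(H) = 104, tr(H) = 22.
det(H) > 0 and tr(H) > 0, so H is positive definite everywhere: convex.

convex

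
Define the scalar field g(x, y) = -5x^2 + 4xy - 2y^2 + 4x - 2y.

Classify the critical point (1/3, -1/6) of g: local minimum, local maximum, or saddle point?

The Hessian of g is constant: H = [[-10, 4], [4, -4]].
det(H) = (-10)·(-4) − 4² = 24.
det(H) > 0 and tr(H) = -14 < 0, so H is negative definite and the point is a local maximum.

local maximum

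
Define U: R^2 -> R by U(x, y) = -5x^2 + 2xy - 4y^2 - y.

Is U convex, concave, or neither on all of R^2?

U is quadratic, so its Hessian is the constant matrix H = [[-10, 2], [2, -8]].
det(H) = 76, tr(H) = -18.
det(H) > 0 and tr(H) < 0, so H is negative definite everywhere: concave.

concave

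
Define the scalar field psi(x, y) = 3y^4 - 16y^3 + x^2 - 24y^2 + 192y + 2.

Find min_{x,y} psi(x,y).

psi(x,y) separates as P(x) + Q(y) + 2, so its minimum is min P + min Q + 2.
P'(x) = 2x vanishes at x ∈ {0}; Q'(y) = 12(y - 4)(y - 2)(y + 2) vanishes at y ∈ {-2, 2, 4}.
Local minima of P (where P''>0): P(0)=0. Local minima of Q: Q(-2)=-304, Q(4)=128.
So the global minimum of psi is P(0) + Q(-2) + 2 = 0 − 304 + 2 = -302, attained at (0, -2).

-302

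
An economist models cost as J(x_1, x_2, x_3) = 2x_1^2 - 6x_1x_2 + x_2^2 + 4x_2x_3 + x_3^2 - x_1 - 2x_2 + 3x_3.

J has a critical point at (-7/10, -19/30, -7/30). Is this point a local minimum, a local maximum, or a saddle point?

saddle point

The Hessian is constant: H = [[4, -6, 0], [-6, 2, 4], [0, 4, 2]].
Leading principal minors: Δ₁ = 4, Δ₂ = -28, Δ₃ = -120.
The minors fit neither the all-positive nor the alternating-sign pattern, so H is indefinite: a saddle point.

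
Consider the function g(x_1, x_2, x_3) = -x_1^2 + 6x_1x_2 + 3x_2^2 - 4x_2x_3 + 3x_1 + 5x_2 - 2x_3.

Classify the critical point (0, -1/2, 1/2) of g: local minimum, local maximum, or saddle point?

saddle point

The Hessian is constant: H = [[-2, 6, 0], [6, 6, -4], [0, -4, 0]].
Leading principal minors: Δ₁ = -2, Δ₂ = -48, Δ₃ = 32.
The minors fit neither the all-positive nor the alternating-sign pattern, so H is indefinite: a saddle point.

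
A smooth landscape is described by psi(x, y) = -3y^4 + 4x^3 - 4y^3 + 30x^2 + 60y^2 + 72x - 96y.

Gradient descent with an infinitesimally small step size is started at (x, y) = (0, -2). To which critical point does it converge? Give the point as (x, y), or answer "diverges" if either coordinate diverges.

(-2, 1)

psi is separable, so gradient descent decouples: x follows -∂psi/∂x, y follows -∂psi/∂y.
∂psi/∂x = 12(x + 2)(x + 3); at x=0 this is 72, so x decreases.
∂psi/∂y = -12(y - 2)(y - 1)(y + 4); at y=-2 this is -288, so y increases.
x converges to its nearest critical value -2 (a local min of the x-part); y converges to 1. The iterate converges to (-2, 1).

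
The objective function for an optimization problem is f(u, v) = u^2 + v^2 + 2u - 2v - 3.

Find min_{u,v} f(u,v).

f(u,v) separates as P(u) + Q(v) − 3, so its minimum is min P + min Q − 3.
P'(u) = 2u + 2 vanishes at u ∈ {-1}; Q'(v) = 2v - 2 vanishes at v ∈ {1}.
Local minima of P (where P''>0): P(-1)=-1. Local minima of Q: Q(1)=-1.
So the global minimum of f is P(-1) + Q(1) − 3 = -1 − 1 − 3 = -5, attained at (-1, 1).

-5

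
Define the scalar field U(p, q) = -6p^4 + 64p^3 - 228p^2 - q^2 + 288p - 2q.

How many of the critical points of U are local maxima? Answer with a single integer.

2

U separates as a function of p plus a function of q, so ∇U=0 decouples.
∂U/∂p = -24(p - 4)(p - 3)(p - 1) = 0 at p ∈ {1, 3, 4}; ∂U/∂q = -2(q + 1) = 0 at q ∈ {-1}.
The Hessian is diagonal: diag(U_pp, U_qq). Second derivatives: U_pp(1)=-144, U_pp(3)=48, U_pp(4)=-72; U_qq(-1)=-2.
Local maxima occur where both diagonal entries negative: (1, -1), (4, -1). Count: 2.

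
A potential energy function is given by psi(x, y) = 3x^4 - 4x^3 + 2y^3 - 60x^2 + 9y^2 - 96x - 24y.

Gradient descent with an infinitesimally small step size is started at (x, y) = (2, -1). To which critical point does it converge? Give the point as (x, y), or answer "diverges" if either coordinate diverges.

psi is separable, so gradient descent decouples: x follows -∂psi/∂x, y follows -∂psi/∂y.
∂psi/∂x = 12(x - 4)(x + 1)(x + 2); at x=2 this is -288, so x increases.
∂psi/∂y = 6(y - 1)(y + 4); at y=-1 this is -36, so y increases.
x converges to its nearest critical value 4 (a local min of the x-part); y converges to 1. The iterate converges to (4, 1).

(4, 1)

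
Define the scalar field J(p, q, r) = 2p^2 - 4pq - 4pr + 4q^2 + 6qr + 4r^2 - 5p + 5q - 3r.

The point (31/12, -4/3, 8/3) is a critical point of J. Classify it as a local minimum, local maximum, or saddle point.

The Hessian is constant: H = [[4, -4, -4], [-4, 8, 6], [-4, 6, 8]].
Leading principal minors: Δ₁ = 4, Δ₂ = 16, Δ₃ = 48.
All leading minors are positive, so H is positive definite: a local minimum.

local minimum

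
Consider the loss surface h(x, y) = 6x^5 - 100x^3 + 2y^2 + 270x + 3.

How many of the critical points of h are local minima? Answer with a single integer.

2

h separates as a function of x plus a function of y, so ∇h=0 decouples.
∂h/∂x = 30(x - 3)(x - 1)(x + 1)(x + 3) = 0 at x ∈ {-3, -1, 1, 3}; ∂h/∂y = 4y = 0 at y ∈ {0}.
The Hessian is diagonal: diag(h_xx, h_yy). Second derivatives: h_xx(-3)=-1440, h_xx(-1)=480, h_xx(1)=-480, h_xx(3)=1440; h_yy(0)=4.
Local minima occur where both diagonal entries positive: (-1, 0), (3, 0). Count: 2.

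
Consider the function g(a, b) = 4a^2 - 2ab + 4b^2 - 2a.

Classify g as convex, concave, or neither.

g is quadratic, so its Hessian is the constant matrix H = [[8, -2], [-2, 8]].
det(H) = 60, tr(H) = 16.
det(H) > 0 and tr(H) > 0, so H is positive definite everywhere: convex.

convex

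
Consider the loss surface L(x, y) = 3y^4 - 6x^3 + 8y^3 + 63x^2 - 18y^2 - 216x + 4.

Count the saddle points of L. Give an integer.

3

L separates as a function of x plus a function of y, so ∇L=0 decouples.
∂L/∂x = -18(x - 4)(x - 3) = 0 at x ∈ {3, 4}; ∂L/∂y = 12y(y - 1)(y + 3) = 0 at y ∈ {-3, 0, 1}.
The Hessian is diagonal: diag(L_xx, L_yy). Second derivatives: L_xx(3)=18, L_xx(4)=-18; L_yy(-3)=144, L_yy(0)=-36, L_yy(1)=48.
Saddle points occur where the two diagonal entries have opposite signs: (3, 0), (4, -3), (4, 1). Count: 3.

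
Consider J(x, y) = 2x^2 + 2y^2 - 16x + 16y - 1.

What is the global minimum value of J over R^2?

-65

J(x,y) separates as P(x) + Q(y) − 1, so its minimum is min P + min Q − 1.
P'(x) = 4x - 16 vanishes at x ∈ {4}; Q'(y) = 4y + 16 vanishes at y ∈ {-4}.
Local minima of P (where P''>0): P(4)=-32. Local minima of Q: Q(-4)=-32.
So the global minimum of J is P(4) + Q(-4) − 1 = -32 − 32 − 1 = -65, attained at (4, -4).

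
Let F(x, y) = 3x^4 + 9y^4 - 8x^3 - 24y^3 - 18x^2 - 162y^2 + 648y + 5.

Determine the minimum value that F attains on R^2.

F(x,y) separates as P(x) + Q(y) + 5, so its minimum is min P + min Q + 5.
P'(x) = 12x(x - 3)(x + 1) vanishes at x ∈ {-1, 0, 3}; Q'(y) = 36(y - 3)(y - 2)(y + 3) vanishes at y ∈ {-3, 2, 3}.
Local minima of P (where P''>0): P(-1)=-7, P(3)=-135. Local minima of Q: Q(-3)=-2025, Q(3)=567.
So the global minimum of F is P(3) + Q(-3) + 5 = -135 − 2025 + 5 = -2155, attained at (3, -3).

-2155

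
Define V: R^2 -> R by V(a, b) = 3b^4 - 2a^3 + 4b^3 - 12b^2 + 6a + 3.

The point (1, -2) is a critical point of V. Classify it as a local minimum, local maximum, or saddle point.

saddle point

The mixed partial ∂²V/∂a∂b is 0, so the Hessian at any point is diag(V_aa, V_bb) = diag(-12a, 12(3b^2 + 2b - 2)).
At (1, -2): H = diag(-12, 72).
The eigenvalues have opposite signs, so H is indefinite: a saddle point.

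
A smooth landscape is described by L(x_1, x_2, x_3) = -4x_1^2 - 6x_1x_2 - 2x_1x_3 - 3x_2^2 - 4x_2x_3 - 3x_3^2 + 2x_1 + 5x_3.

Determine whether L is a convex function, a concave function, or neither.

L is quadratic, so its Hessian is the constant matrix H = [[-8, -6, -2], [-6, -6, -4], [-2, -4, -6]].
Leading principal minors: -8, 12, -16.
Signs alternate −, +, − ⇒ H ≺ 0 ⇒ concave.

concave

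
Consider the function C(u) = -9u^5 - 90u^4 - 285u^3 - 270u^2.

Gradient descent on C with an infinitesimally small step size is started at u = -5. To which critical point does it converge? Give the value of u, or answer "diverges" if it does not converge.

-4

C'(u) = -45u(u + 1)(u + 3)(u + 4), so C'(-5) = -1800.
Gradient descent moves in the -C' direction, i.e. u is increasing.
The nearest critical point in that direction is u = -4, where C'' = 540 > 0 (a local minimum). The iterate converges there.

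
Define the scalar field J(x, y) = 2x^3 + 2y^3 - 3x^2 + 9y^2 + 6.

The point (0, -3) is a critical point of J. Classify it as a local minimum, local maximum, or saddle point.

local maximum

The mixed partial ∂²J/∂x∂y is 0, so the Hessian at any point is diag(J_xx, J_yy) = diag(6(2x - 1), 6(2y + 3)).
At (0, -3): H = diag(-6, -18).
Both eigenvalues are negative, so H is negative definite: a local maximum.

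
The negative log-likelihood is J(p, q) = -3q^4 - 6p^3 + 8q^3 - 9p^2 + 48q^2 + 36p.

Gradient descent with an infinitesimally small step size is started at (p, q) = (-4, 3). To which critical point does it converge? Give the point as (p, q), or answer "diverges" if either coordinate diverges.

J is separable, so gradient descent decouples: p follows -∂J/∂p, q follows -∂J/∂q.
∂J/∂p = -18(p - 1)(p + 2); at p=-4 this is -180, so p increases.
∂J/∂q = -12q(q - 4)(q + 2); at q=3 this is 180, so q decreases.
p converges to its nearest critical value -2 (a local min of the p-part); q converges to 0. The iterate converges to (-2, 0).

(-2, 0)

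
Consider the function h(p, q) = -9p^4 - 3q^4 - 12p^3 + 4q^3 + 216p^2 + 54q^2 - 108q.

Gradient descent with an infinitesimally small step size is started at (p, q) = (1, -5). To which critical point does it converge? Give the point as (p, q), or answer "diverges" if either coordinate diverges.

diverges

h is separable, so gradient descent decouples: p follows -∂h/∂p, q follows -∂h/∂q.
∂h/∂p = -36p(p - 3)(p + 4); at p=1 this is 360, so p decreases.
∂h/∂q = -12(q - 3)(q - 1)(q + 3); at q=-5 this is 1152, so q decreases.
The q-coordinate has no critical point in that direction and runs off to infinity.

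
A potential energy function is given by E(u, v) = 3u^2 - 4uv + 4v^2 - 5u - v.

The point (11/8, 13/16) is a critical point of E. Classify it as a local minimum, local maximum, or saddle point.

local minimum

The Hessian of E is constant: H = [[6, -4], [-4, 8]].
det(H) = 6·8 − (-4)² = 32.
det(H) > 0 and tr(H) = 14 > 0, so H is positive definite and the point is a local minimum.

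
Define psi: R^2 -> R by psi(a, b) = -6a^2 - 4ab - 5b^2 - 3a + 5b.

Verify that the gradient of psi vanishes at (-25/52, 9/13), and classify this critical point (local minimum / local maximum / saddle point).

local maximum

∇psi = (-12a - 4b - 3, -4a - 10b + 5); substituting (-25/52, 9/13) gives ∇psi = (0, 0), so (-25/52, 9/13) is indeed a critical point.
The Hessian of psi is constant: H = [[-12, -4], [-4, -10]].
det(H) = (-12)·(-10) − (-4)² = 104.
det(H) > 0 and tr(H) = -22 < 0, so H is negative definite and the point is a local maximum.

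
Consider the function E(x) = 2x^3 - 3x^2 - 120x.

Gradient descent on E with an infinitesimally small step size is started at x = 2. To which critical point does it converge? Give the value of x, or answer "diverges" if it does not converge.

5

E'(x) = 6(x - 5)(x + 4), so E'(2) = -108.
Gradient descent moves in the -E' direction, i.e. x is increasing.
The nearest critical point in that direction is x = 5, where E'' = 54 > 0 (a local minimum). The iterate converges there.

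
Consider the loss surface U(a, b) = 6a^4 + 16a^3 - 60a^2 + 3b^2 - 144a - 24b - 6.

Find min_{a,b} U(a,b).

U(a,b) separates as P(a) + Q(b) − 6, so its minimum is min P + min Q − 6.
P'(a) = 24(a - 2)(a + 1)(a + 3) vanishes at a ∈ {-3, -1, 2}; Q'(b) = 6b - 24 vanishes at b ∈ {4}.
Local minima of P (where P''>0): P(-3)=-54, P(2)=-304. Local minima of Q: Q(4)=-48.
So the global minimum of U is P(2) + Q(4) − 6 = -304 − 48 − 6 = -358, attained at (2, 4).

-358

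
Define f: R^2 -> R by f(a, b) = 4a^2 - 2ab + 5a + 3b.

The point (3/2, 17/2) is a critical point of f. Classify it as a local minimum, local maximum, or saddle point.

The Hessian of f is constant: H = [[8, -2], [-2, 0]].
det(H) = 8·0 − (-2)² = -4.
Since det(H) < 0, H is indefinite and the critical point is a saddle point.

saddle point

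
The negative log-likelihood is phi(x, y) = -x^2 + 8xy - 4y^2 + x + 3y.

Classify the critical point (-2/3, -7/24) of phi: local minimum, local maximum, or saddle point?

saddle point

The Hessian of phi is constant: H = [[-2, 8], [8, -8]].
det(H) = (-2)·(-8) − 8² = -48.
Since det(H) < 0, H is indefinite and the critical point is a saddle point.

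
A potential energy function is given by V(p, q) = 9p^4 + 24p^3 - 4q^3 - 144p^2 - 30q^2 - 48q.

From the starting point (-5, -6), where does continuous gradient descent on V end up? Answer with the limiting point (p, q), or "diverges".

(-4, -4)

V is separable, so gradient descent decouples: p follows -∂V/∂p, q follows -∂V/∂q.
∂V/∂p = 36p(p - 2)(p + 4); at p=-5 this is -1260, so p increases.
∂V/∂q = -12(q + 1)(q + 4); at q=-6 this is -120, so q increases.
p converges to its nearest critical value -4 (a local min of the p-part); q converges to -4. The iterate converges to (-4, -4).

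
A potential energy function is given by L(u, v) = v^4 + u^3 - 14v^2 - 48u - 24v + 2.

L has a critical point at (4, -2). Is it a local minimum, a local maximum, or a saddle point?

The mixed partial ∂²L/∂u∂v is 0, so the Hessian at any point is diag(L_uu, L_vv) = diag(6u, 4(3v^2 - 7)).
At (4, -2): H = diag(24, 20).
Both eigenvalues are positive, so H is positive definite: a local minimum.

local minimum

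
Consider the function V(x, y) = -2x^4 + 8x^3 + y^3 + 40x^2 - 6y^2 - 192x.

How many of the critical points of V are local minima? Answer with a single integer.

1

V separates as a function of x plus a function of y, so ∇V=0 decouples.
∂V/∂x = -8(x - 4)(x - 2)(x + 3) = 0 at x ∈ {-3, 2, 4}; ∂V/∂y = 3y(y - 4) = 0 at y ∈ {0, 4}.
The Hessian is diagonal: diag(V_xx, V_yy). Second derivatives: V_xx(-3)=-280, V_xx(2)=80, V_xx(4)=-112; V_yy(0)=-12, V_yy(4)=12.
Local minima occur where both diagonal entries positive: (2, 4). Count: 1.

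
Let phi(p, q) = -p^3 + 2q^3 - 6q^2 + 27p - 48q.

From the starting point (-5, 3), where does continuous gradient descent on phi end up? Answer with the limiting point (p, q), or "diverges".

(-3, 4)

phi is separable, so gradient descent decouples: p follows -∂phi/∂p, q follows -∂phi/∂q.
∂phi/∂p = -3(p - 3)(p + 3); at p=-5 this is -48, so p increases.
∂phi/∂q = 6(q - 4)(q + 2); at q=3 this is -30, so q increases.
p converges to its nearest critical value -3 (a local min of the p-part); q converges to 4. The iterate converges to (-3, 4).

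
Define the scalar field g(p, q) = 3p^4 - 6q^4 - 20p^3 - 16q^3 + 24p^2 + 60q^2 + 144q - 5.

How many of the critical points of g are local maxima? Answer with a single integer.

2

g separates as a function of p plus a function of q, so ∇g=0 decouples.
∂g/∂p = 12p(p - 4)(p - 1) = 0 at p ∈ {0, 1, 4}; ∂g/∂q = -24(q - 2)(q + 1)(q + 3) = 0 at q ∈ {-3, -1, 2}.
The Hessian is diagonal: diag(g_pp, g_qq). Second derivatives: g_pp(0)=48, g_pp(1)=-36, g_pp(4)=144; g_qq(-3)=-240, g_qq(-1)=144, g_qq(2)=-360.
Local maxima occur where both diagonal entries negative: (1, -3), (1, 2). Count: 2.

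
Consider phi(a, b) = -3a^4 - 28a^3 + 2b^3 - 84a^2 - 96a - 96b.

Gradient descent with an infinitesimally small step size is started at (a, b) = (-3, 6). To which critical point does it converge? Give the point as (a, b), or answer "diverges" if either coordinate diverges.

phi is separable, so gradient descent decouples: a follows -∂phi/∂a, b follows -∂phi/∂b.
∂phi/∂a = -12(a + 1)(a + 2)(a + 4); at a=-3 this is -24, so a increases.
∂phi/∂b = 6(b - 4)(b + 4); at b=6 this is 120, so b decreases.
a converges to its nearest critical value -2 (a local min of the a-part); b converges to 4. The iterate converges to (-2, 4).

(-2, 4)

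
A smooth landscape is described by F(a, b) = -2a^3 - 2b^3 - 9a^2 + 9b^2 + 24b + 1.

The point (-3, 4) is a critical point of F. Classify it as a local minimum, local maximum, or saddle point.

The mixed partial ∂²F/∂a∂b is 0, so the Hessian at any point is diag(F_aa, F_bb) = diag(-6(2a + 3), 6(-2b + 3)).
At (-3, 4): H = diag(18, -30).
The eigenvalues have opposite signs, so H is indefinite: a saddle point.

saddle point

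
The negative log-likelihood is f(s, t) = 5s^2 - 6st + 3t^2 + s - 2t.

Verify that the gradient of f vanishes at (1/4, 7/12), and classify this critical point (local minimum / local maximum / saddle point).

local minimum

∇f = (10s - 6t + 1, -6s + 6t - 2); substituting (1/4, 7/12) gives ∇f = (0, 0), so (1/4, 7/12) is indeed a critical point.
The Hessian of f is constant: H = [[10, -6], [-6, 6]].
det(H) = 10·6 − (-6)² = 24.
det(H) > 0 and tr(H) = 16 > 0, so H is positive definite and the point is a local minimum.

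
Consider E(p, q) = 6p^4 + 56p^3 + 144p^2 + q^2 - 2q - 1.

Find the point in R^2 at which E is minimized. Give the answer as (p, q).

(0, 1)

E(p,q) separates as A(p) + B(q) − 1, so its minimum is min A + min B − 1.
A'(p) = 24p(p + 3)(p + 4) vanishes at p ∈ {-4, -3, 0}; B'(q) = 2q - 2 vanishes at q ∈ {1}.
Local minima of A (where A''>0): A(-4)=256, A(0)=0. Local minima of B: B(1)=-1.
So the global minimum of E is A(0) + B(1) − 1 = 0 − 1 − 1 = -2, attained at (0, 1).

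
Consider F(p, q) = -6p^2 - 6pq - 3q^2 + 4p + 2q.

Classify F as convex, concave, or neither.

F is quadratic, so its Hessian is the constant matrix H = [[-12, -6], [-6, -6]].
det(H) = 36, tr(H) = -18.
det(H) > 0 and tr(H) < 0, so H is negative definite everywhere: concave.

concave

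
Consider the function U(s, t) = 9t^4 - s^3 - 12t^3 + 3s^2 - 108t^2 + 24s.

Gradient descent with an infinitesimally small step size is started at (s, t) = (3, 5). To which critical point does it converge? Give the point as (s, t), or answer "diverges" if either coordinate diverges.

U is separable, so gradient descent decouples: s follows -∂U/∂s, t follows -∂U/∂t.
∂U/∂s = -3(s - 4)(s + 2); at s=3 this is 15, so s decreases.
∂U/∂t = 36t(t - 3)(t + 2); at t=5 this is 2520, so t decreases.
s converges to its nearest critical value -2 (a local min of the s-part); t converges to 3. The iterate converges to (-2, 3).

(-2, 3)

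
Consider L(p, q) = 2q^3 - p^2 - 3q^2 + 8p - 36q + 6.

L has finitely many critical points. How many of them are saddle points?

1

L separates as a function of p plus a function of q, so ∇L=0 decouples.
∂L/∂p = -2(p - 4) = 0 at p ∈ {4}; ∂L/∂q = 6(q - 3)(q + 2) = 0 at q ∈ {-2, 3}.
The Hessian is diagonal: diag(L_pp, L_qq). Second derivatives: L_pp(4)=-2; L_qq(-2)=-30, L_qq(3)=30.
Saddle points occur where the two diagonal entries have opposite signs: (4, 3). Count: 1.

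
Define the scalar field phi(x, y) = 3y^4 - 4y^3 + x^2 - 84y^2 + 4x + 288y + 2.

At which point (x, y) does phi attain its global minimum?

(-2, -4)

phi(x,y) separates as P(x) + Q(y) + 2, so its minimum is min P + min Q + 2.
P'(x) = 2x + 4 vanishes at x ∈ {-2}; Q'(y) = 12(y - 3)(y - 2)(y + 4) vanishes at y ∈ {-4, 2, 3}.
Local minima of P (where P''>0): P(-2)=-4. Local minima of Q: Q(-4)=-1472, Q(3)=243.
So the global minimum of phi is P(-2) + Q(-4) + 2 = -4 − 1472 + 2 = -1474, attained at (-2, -4).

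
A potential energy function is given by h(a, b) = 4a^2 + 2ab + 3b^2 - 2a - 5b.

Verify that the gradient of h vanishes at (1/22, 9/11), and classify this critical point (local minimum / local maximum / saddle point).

∇h = (8a + 2b - 2, 2a + 6b - 5); substituting (1/22, 9/11) gives ∇h = (0, 0), so (1/22, 9/11) is indeed a critical point.
The Hessian of h is constant: H = [[8, 2], [2, 6]].
det(H) = 8·6 − 2² = 44.
det(H) > 0 and tr(H) = 14 > 0, so H is positive definite and the point is a local minimum.

local minimum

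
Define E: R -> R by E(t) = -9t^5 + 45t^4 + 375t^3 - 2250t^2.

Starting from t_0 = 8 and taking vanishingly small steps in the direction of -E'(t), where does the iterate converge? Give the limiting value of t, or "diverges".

E'(t) = -45t(t - 5)(t - 4)(t + 5), so E'(8) = -56160.
Gradient descent moves in the -E' direction, i.e. t is increasing.
There is no critical point above t=8, and E' keeps the same sign, so the iterate runs off to +∞.

diverges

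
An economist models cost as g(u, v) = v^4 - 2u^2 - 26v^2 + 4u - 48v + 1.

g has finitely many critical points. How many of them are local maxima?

g separates as a function of u plus a function of v, so ∇g=0 decouples.
∂g/∂u = -4(u - 1) = 0 at u ∈ {1}; ∂g/∂v = 4(v - 4)(v + 1)(v + 3) = 0 at v ∈ {-3, -1, 4}.
The Hessian is diagonal: diag(g_uu, g_vv). Second derivatives: g_uu(1)=-4; g_vv(-3)=56, g_vv(-1)=-40, g_vv(4)=140.
Local maxima occur where both diagonal entries negative: (1, -1). Count: 1.

1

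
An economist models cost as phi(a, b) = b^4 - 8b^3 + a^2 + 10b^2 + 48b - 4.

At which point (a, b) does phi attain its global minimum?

(0, -1)

phi(a,b) separates as P(a) + Q(b) − 4, so its minimum is min P + min Q − 4.
P'(a) = 2a vanishes at a ∈ {0}; Q'(b) = 4(b - 4)(b - 3)(b + 1) vanishes at b ∈ {-1, 3, 4}.
Local minima of P (where P''>0): P(0)=0. Local minima of Q: Q(-1)=-29, Q(4)=96.
So the global minimum of phi is P(0) + Q(-1) − 4 = 0 − 29 − 4 = -33, attained at (0, -1).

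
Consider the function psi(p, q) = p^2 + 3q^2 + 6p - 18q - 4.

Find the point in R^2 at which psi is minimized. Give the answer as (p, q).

(-3, 3)

psi(p,q) separates as A(p) + B(q) − 4, so its minimum is min A + min B − 4.
A'(p) = 2p + 6 vanishes at p ∈ {-3}; B'(q) = 6q - 18 vanishes at q ∈ {3}.
Local minima of A (where A''>0): A(-3)=-9. Local minima of B: B(3)=-27.
So the global minimum of psi is A(-3) + B(3) − 4 = -9 − 27 − 4 = -40, attained at (-3, 3).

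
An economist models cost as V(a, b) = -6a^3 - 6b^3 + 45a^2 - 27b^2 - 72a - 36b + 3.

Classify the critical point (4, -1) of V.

The mixed partial ∂²V/∂a∂b is 0, so the Hessian at any point is diag(V_aa, V_bb) = diag(18(-2a + 5), -18(2b + 3)).
At (4, -1): H = diag(-54, -18).
Both eigenvalues are negative, so H is negative definite: a local maximum.

local maximum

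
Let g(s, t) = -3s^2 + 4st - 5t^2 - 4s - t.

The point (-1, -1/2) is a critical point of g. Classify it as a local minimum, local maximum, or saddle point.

local maximum

The Hessian of g is constant: H = [[-6, 4], [4, -10]].
det(H) = (-6)·(-10) − 4² = 44.
det(H) > 0 and tr(H) = -16 < 0, so H is negative definite and the point is a local maximum.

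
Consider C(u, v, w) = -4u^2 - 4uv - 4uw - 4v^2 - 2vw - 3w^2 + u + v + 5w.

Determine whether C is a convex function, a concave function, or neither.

concave

C is quadratic, so its Hessian is the constant matrix H = [[-8, -4, -4], [-4, -8, -2], [-4, -2, -6]].
Leading principal minors: -8, 48, -192.
Signs alternate −, +, − ⇒ H ≺ 0 ⇒ concave.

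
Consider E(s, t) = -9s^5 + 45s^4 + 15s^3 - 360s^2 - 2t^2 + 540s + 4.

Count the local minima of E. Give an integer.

E separates as a function of s plus a function of t, so ∇E=0 decouples.
∂E/∂s = -45(s - 3)(s - 2)(s - 1)(s + 2) = 0 at s ∈ {-2, 1, 2, 3}; ∂E/∂t = -4t = 0 at t ∈ {0}.
The Hessian is diagonal: diag(E_ss, E_tt). Second derivatives: E_ss(-2)=2700, E_ss(1)=-270, E_ss(2)=180, E_ss(3)=-450; E_tt(0)=-4.
Local minima occur where both diagonal entries positive: none. Count: 0.

0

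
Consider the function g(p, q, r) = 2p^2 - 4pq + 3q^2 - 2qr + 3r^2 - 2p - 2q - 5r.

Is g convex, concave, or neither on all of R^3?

convex

g is quadratic, so its Hessian is the constant matrix H = [[4, -4, 0], [-4, 6, -2], [0, -2, 6]].
Leading principal minors: 4, 8, 32.
All positive ⇒ H ≻ 0 ⇒ convex.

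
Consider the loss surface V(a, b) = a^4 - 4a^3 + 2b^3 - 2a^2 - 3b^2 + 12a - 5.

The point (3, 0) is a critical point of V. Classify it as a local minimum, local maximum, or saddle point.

saddle point

The mixed partial ∂²V/∂a∂b is 0, so the Hessian at any point is diag(V_aa, V_bb) = diag(4(3a^2 - 6a - 1), 6(2b - 1)).
At (3, 0): H = diag(32, -6).
The eigenvalues have opposite signs, so H is indefinite: a saddle point.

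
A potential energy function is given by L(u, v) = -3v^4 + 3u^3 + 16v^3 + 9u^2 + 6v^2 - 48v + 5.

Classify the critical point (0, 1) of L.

local minimum

The mixed partial ∂²L/∂u∂v is 0, so the Hessian at any point is diag(L_uu, L_vv) = diag(18(u + 1), 12(-3v^2 + 8v + 1)).
At (0, 1): H = diag(18, 72).
Both eigenvalues are positive, so H is positive definite: a local minimum.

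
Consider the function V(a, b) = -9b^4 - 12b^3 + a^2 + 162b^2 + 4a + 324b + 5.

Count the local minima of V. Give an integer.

1

V separates as a function of a plus a function of b, so ∇V=0 decouples.
∂V/∂a = 2(a + 2) = 0 at a ∈ {-2}; ∂V/∂b = -36(b - 3)(b + 1)(b + 3) = 0 at b ∈ {-3, -1, 3}.
The Hessian is diagonal: diag(V_aa, V_bb). Second derivatives: V_aa(-2)=2; V_bb(-3)=-432, V_bb(-1)=288, V_bb(3)=-864.
Local minima occur where both diagonal entries positive: (-2, -1). Count: 1.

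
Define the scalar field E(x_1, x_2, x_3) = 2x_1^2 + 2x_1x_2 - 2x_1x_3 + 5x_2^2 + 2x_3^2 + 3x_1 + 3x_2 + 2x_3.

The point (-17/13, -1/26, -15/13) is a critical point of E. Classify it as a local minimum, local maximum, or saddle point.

local minimum

The Hessian is constant: H = [[4, 2, -2], [2, 10, 0], [-2, 0, 4]].
Leading principal minors: Δ₁ = 4, Δ₂ = 36, Δ₃ = 104.
All leading minors are positive, so H is positive definite: a local minimum.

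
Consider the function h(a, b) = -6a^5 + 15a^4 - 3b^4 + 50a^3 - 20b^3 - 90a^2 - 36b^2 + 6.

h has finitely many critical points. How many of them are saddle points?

h separates as a function of a plus a function of b, so ∇h=0 decouples.
∂h/∂a = -30a(a - 3)(a - 1)(a + 2) = 0 at a ∈ {-2, 0, 1, 3}; ∂h/∂b = -12b(b + 2)(b + 3) = 0 at b ∈ {-3, -2, 0}.
The Hessian is diagonal: diag(h_aa, h_bb). Second derivatives: h_aa(-2)=900, h_aa(0)=-180, h_aa(1)=180, h_aa(3)=-900; h_bb(-3)=-36, h_bb(-2)=24, h_bb(0)=-72.
Saddle points occur where the two diagonal entries have opposite signs: (-2, -3), (-2, 0), (0, -2), (1, -3), (1, 0), (3, -2). Count: 6.

6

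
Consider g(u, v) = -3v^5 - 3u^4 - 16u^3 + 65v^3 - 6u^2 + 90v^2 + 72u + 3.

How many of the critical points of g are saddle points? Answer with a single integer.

g separates as a function of u plus a function of v, so ∇g=0 decouples.
∂g/∂u = -12(u - 1)(u + 2)(u + 3) = 0 at u ∈ {-3, -2, 1}; ∂g/∂v = -15v(v - 4)(v + 1)(v + 3) = 0 at v ∈ {-3, -1, 0, 4}.
The Hessian is diagonal: diag(g_uu, g_vv). Second derivatives: g_uu(-3)=-48, g_uu(-2)=36, g_uu(1)=-144; g_vv(-3)=630, g_vv(-1)=-150, g_vv(0)=180, g_vv(4)=-2100.
Saddle points occur where the two diagonal entries have opposite signs: (-3, -3), (-3, 0), (-2, -1), (-2, 4), (1, -3), (1, 0). Count: 6.

6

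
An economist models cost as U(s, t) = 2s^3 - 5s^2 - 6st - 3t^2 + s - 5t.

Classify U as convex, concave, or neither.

neither

The term 2s^3 is cubic, so the Hessian is not constant.
∂²U/∂s² = 12s - 10, which takes both signs as s varies (negative for sufficiently negative s). A diagonal entry of the Hessian changing sign means the Hessian is neither positive- nor negative-semidefinite on all of R^2.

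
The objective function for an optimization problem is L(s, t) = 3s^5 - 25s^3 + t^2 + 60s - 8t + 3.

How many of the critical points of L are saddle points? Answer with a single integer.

L separates as a function of s plus a function of t, so ∇L=0 decouples.
∂L/∂s = 15(s - 2)(s - 1)(s + 1)(s + 2) = 0 at s ∈ {-2, -1, 1, 2}; ∂L/∂t = 2(t - 4) = 0 at t ∈ {4}.
The Hessian is diagonal: diag(L_ss, L_tt). Second derivatives: L_ss(-2)=-180, L_ss(-1)=90, L_ss(1)=-90, L_ss(2)=180; L_tt(4)=2.
Saddle points occur where the two diagonal entries have opposite signs: (-2, 4), (1, 4). Count: 2.

2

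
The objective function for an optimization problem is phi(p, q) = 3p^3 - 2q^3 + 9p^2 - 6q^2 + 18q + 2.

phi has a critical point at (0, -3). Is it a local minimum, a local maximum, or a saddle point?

local minimum

The mixed partial ∂²phi/∂p∂q is 0, so the Hessian at any point is diag(phi_pp, phi_qq) = diag(18(p + 1), -12(q + 1)).
At (0, -3): H = diag(18, 24).
Both eigenvalues are positive, so H is positive definite: a local minimum.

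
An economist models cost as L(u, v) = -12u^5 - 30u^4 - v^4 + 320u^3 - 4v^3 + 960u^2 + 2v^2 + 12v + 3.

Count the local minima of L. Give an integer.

2

L separates as a function of u plus a function of v, so ∇L=0 decouples.
∂L/∂u = -60u(u - 4)(u + 2)(u + 4) = 0 at u ∈ {-4, -2, 0, 4}; ∂L/∂v = -4(v - 1)(v + 1)(v + 3) = 0 at v ∈ {-3, -1, 1}.
The Hessian is diagonal: diag(L_uu, L_vv). Second derivatives: L_uu(-4)=3840, L_uu(-2)=-1440, L_uu(0)=1920, L_uu(4)=-11520; L_vv(-3)=-32, L_vv(-1)=16, L_vv(1)=-32.
Local minima occur where both diagonal entries positive: (-4, -1), (0, -1). Count: 2.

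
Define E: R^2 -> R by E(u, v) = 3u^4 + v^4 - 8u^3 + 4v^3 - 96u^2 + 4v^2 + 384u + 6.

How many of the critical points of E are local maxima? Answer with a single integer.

1

E separates as a function of u plus a function of v, so ∇E=0 decouples.
∂E/∂u = 12(u - 4)(u - 2)(u + 4) = 0 at u ∈ {-4, 2, 4}; ∂E/∂v = 4v(v + 1)(v + 2) = 0 at v ∈ {-2, -1, 0}.
The Hessian is diagonal: diag(E_uu, E_vv). Second derivatives: E_uu(-4)=576, E_uu(2)=-144, E_uu(4)=192; E_vv(-2)=8, E_vv(-1)=-4, E_vv(0)=8.
Local maxima occur where both diagonal entries negative: (2, -1). Count: 1.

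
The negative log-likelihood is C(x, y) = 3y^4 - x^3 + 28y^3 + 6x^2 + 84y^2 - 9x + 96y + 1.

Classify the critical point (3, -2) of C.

The mixed partial ∂²C/∂x∂y is 0, so the Hessian at any point is diag(C_xx, C_yy) = diag(6(-x + 2), 12(3y^2 + 14y + 14)).
At (3, -2): H = diag(-6, -24).
Both eigenvalues are negative, so H is negative definite: a local maximum.

local maximum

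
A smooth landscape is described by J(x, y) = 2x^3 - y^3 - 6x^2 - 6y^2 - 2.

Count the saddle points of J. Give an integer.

J separates as a function of x plus a function of y, so ∇J=0 decouples.
∂J/∂x = 6x(x - 2) = 0 at x ∈ {0, 2}; ∂J/∂y = -3y(y + 4) = 0 at y ∈ {-4, 0}.
The Hessian is diagonal: diag(J_xx, J_yy). Second derivatives: J_xx(0)=-12, J_xx(2)=12; J_yy(-4)=12, J_yy(0)=-12.
Saddle points occur where the two diagonal entries have opposite signs: (0, -4), (2, 0). Count: 2.

2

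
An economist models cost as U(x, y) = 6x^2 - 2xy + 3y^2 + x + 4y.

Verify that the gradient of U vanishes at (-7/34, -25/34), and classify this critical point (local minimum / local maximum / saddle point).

local minimum

∇U = (12x - 2y + 1, -2x + 6y + 4); substituting (-7/34, -25/34) gives ∇U = (0, 0), so (-7/34, -25/34) is indeed a critical point.
The Hessian of U is constant: H = [[12, -2], [-2, 6]].
det(H) = 12·6 − (-2)² = 68.
det(H) > 0 and tr(H) = 18 > 0, so H is positive definite and the point is a local minimum.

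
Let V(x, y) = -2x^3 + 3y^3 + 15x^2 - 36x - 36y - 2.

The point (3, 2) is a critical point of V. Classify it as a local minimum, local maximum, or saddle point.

The mixed partial ∂²V/∂x∂y is 0, so the Hessian at any point is diag(V_xx, V_yy) = diag(6(-2x + 5), 18y).
At (3, 2): H = diag(-6, 36).
The eigenvalues have opposite signs, so H is indefinite: a saddle point.

saddle point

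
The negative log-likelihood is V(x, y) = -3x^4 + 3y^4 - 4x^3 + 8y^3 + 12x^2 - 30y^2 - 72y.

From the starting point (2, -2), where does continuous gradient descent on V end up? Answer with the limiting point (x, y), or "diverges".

diverges

V is separable, so gradient descent decouples: x follows -∂V/∂x, y follows -∂V/∂y.
∂V/∂x = -12x(x - 1)(x + 2); at x=2 this is -96, so x increases.
∂V/∂y = 12(y - 2)(y + 1)(y + 3); at y=-2 this is 48, so y decreases.
The x-coordinate has no critical point in that direction and runs off to infinity.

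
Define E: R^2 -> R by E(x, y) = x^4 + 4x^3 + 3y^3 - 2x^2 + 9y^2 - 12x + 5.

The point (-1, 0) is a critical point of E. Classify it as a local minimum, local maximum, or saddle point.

The mixed partial ∂²E/∂x∂y is 0, so the Hessian at any point is diag(E_xx, E_yy) = diag(4(3x^2 + 6x - 1), 18(y + 1)).
At (-1, 0): H = diag(-16, 18).
The eigenvalues have opposite signs, so H is indefinite: a saddle point.

saddle point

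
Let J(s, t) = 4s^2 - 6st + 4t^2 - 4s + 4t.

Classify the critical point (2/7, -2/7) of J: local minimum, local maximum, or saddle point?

The Hessian of J is constant: H = [[8, -6], [-6, 8]].
det(H) = 8·8 − (-6)² = 28.
det(H) > 0 and tr(H) = 16 > 0, so H is positive definite and the point is a local minimum.

local minimum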